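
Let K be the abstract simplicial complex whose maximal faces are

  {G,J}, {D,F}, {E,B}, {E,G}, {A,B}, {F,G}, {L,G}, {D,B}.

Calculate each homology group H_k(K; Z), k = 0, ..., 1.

Take the total order A < B < D < E < F < G < J < L on the vertex set. Then K (dimension 1) consists of the simplices:

  0-simplices (8): A, B, D, E, F, G, J, L
  1-simplices (8): AB, BD, BE, DF, EG, FG, GJ, GL

giving chain groups C_0 ≅ Z^8, C_1 ≅ Z^8.

∂_1: C_1 → C_0 sends each edge [p,q] (with p < q) to q − p. For instance
  ∂BD = D − B.
As a 8×8 matrix over Z this has rank 7, with invariant factors (1,1,1,1,1,1,1).

Now H_k = ker ∂_k / im ∂_{k+1}, so:

  H_0: rank C_0 − rank ∂_1 = 8 − 7 = 1, and the invariant factors of ∂_1 are all 1, so H_0 ≅ Z.
  H_1: rank ker ∂_1 − rank ∂_2 = (8 − 7) − 0 = 1, and there is no ∂_2, so H_1 ≅ Z.

H_0 ≅ Z,  H_1 ≅ Z.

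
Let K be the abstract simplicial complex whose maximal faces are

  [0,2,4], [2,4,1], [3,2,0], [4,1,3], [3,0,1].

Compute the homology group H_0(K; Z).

Order the vertices as 0 < 1 < 2 < 3 < 4. Listing each simplex with vertices in this order, K has dimension 2 with simplices:

  0-simplices (5): [0], [1], [2], [3], [4]
  1-simplices (10): [0,1], [0,2], [0,3], [0,4], [1,2], [1,3], [1,4], [2,3], [2,4], [3,4]
  2-simplices (5): [0,1,3], [0,2,3], [0,2,4], [1,2,4], [1,3,4]

so the chain groups are C_0 ≅ Z^5, C_1 ≅ Z^10, C_2 ≅ Z^5.

∂_1: C_1 → C_0 is given by ∂[p,q] = [q] − [p]. For instance
  ∂[1,2] = [2] − [1].
The 5×10 boundary matrix has rank 4 and Smith normal form diag(1,1,1,1).

Boundary ∂_2: C_2 → C_1 acts by ∂[p,q,r] = [q,r] − [p,r] + [p,q]. For instance
  ∂[1,3,4] = [3,4] − [1,4] + [1,3],
  ∂[0,2,3] = [2,3] − [0,3] + [0,2].
The 10×5 boundary matrix has rank 5 and Smith normal form diag(1,1,1,1,1).

Now H_k = ker ∂_k / im ∂_{k+1}, so:

  H_0: rank C_0 − rank ∂_1 = 5 − 4 = 1, and the invariant factors of ∂_1 are all 1, so H_0 ≅ Z.

H_0 ≅ Z.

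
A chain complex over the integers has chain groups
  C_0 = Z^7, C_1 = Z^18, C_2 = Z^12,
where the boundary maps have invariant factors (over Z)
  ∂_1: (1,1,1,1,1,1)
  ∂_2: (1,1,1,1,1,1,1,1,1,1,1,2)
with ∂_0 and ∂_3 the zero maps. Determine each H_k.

H_0: b_0 = 7 − 0 − 6 = 1; torsion from ∂_1 factors > 1: none. So H_0 = Z.
H_1: b_1 = 18 − 6 − 12 = 0; torsion from ∂_2 factors > 1: [2]. So H_1 = Z/2.
H_2: b_2 = 12 − 12 − 0 = 0; torsion from ∂_3 factors > 1: none. So H_2 = 0.

H_0 = Z,  H_1 = Z/2,  H_2 = 0.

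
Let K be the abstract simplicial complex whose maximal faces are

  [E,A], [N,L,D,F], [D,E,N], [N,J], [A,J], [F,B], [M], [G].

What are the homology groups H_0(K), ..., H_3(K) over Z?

We work with the vertex ordering A < B < D < E < F < G < J < L < M < N. The simplices of K, each written with vertices in increasing order, are:

  0-simplices (10): A, B, D, E, F, G, J, L, M, N
  1-simplices (12): AE, AJ, BF, DE, DF, DL, DN, EN, FL, FN, JN, LN
  2-simplices (5): DEN, DFL, DFN, DLN, FLN
  3-simplices (1): DFLN

so the chain groups are C_0 ≅ Z^10, C_1 ≅ Z^12, C_2 ≅ Z^5, C_3 ≅ Z^1.

∂_1: C_1 → C_0 maps an edge to its endpoints' difference, ∂[p,q] = q − p.
This gives a 10×12 integer matrix of rank 7; reducing to Smith normal form yields diagonal entries (1,1,1,1,1,1,1).

Boundary ∂_2: C_2 → C_1 acts by ∂[p,q,r] = [q,r] − [p,r] + [p,q]. For instance
  ∂DLN = LN − DN + DL,
  ∂DEN = EN − DN + DE.
The 12×5 boundary matrix has rank 4 and Smith normal form diag(1,1,1,1).

∂_3: C_3 → C_2 sends each 3-simplex σ to the alternating sum Σ_i (−1)^i (σ with its i-th vertex removed). For instance
  ∂DFLN = FLN − DLN + DFN − DFL.
The 5×1 boundary matrix has rank 1 and Smith normal form diag(1).

Reading off H_k = ker ∂_k / im ∂_{k+1}:

  H_0: rank C_0 − rank ∂_1 = 10 − 7 = 3, and the invariant factors of ∂_1 are all 1, so H_0 ≅ Z^3.
  H_1: rank ker ∂_1 − rank ∂_2 = (12 − 7) − 4 = 1, and the invariant factors of ∂_2 are all 1, so H_1 ≅ Z.
  H_2: rank ker ∂_2 − rank ∂_3 = (5 − 4) − 1 = 0, and the invariant factors of ∂_3 are all 1, so H_2 ≅ 0.
  H_3: rank ker ∂_3 − rank ∂_4 = (1 − 1) − 0 = 0, and there is no ∂_4, so H_3 ≅ 0.

H_0 = Z^3,  H_1 = Z,  H_2 = 0,  H_3 = 0.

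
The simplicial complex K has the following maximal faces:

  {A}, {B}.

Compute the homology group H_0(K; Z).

Take the total order A < B on the vertex set. Then K (dimension 0) consists of the simplices:

  0-simplices (2): A, B

giving chain groups C_0 ≅ Z^2.

From H_k ≅ ker(∂_k) / im(∂_{k+1}) we obtain:

  H_0: rank C_0 − rank ∂_1 = 2 − 0 = 2, and there is no ∂_1, so H_0 = Z^2.

(K is a triangulation of a set of 2 points.)

H_0 ≅ Z^2.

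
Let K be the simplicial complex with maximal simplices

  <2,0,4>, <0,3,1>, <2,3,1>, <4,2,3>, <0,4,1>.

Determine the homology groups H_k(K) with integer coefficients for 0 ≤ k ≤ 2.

K has 5 vertices, 10 edges, 5 triangles.
rank ∂_0 = 0, rank ∂_1 = 4 ⇒ b_0 = 5 − 0 − 4 = 1; all invariant factors of ∂_1 are 1 so no torsion. So H_0 = Z.
rank ∂_1 = 4, rank ∂_2 = 5 ⇒ b_1 = 10 − 4 − 5 = 1; all invariant factors of ∂_2 are 1 so no torsion. So H_1 = Z.
rank ∂_2 = 5, rank ∂_3 = 0 ⇒ b_2 = 5 − 5 − 0 = 0. So H_2 = 0.

H_0 = Z,  H_1 = Z,  H_2 = 0.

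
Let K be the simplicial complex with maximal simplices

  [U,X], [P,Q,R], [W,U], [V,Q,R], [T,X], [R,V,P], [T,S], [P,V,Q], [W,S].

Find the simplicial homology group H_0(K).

H_0 = Z^2.

Order the vertices as P < Q < R < S < T < U < V < W < X. Listing each simplex with vertices in this order, K has dimension 2 with simplices:

  0-simplices (9): P, Q, R, S, T, U, V, W, X
  1-simplices (11): PQ, PR, PV, QR, QV, RV, ST, SW, TX, UW, UX
  2-simplices (4): PQR, PQV, PRV, QRV

so the chain groups are C_0 ≅ Z^9, C_1 ≅ Z^11, C_2 ≅ Z^4.

Boundary ∂_1: C_1 → C_0 maps an edge to its endpoints' difference, ∂[p,q] = q − p. For instance
  ∂QV = V − Q.
The resulting 9×11 matrix has rank 7, and its Smith normal form has invariant factors (1,1,1,1,1,1,1).

The boundary map ∂_2: C_2 → C_1 maps a triangle to the signed sum of its edges. For instance
  ∂QRV = RV − QV + QR,
  ∂PQV = QV − PV + PQ.
As a 11×4 matrix over Z this has rank 3, with invariant factors (1,1,1).

Now H_k = ker ∂_k / im ∂_{k+1}, so:

  H_0: rank C_0 − rank ∂_1 = 9 − 7 = 2, and the invariant factors of ∂_1 are all 1, so H_0 = Z^2.

(K is a triangulation of the disjoint union of the circle S^1 and the 2-sphere S^2.)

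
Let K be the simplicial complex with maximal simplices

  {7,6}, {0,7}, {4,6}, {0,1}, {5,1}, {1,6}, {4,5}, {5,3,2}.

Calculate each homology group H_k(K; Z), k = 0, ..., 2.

H_0 ≅ Z,  H_1 ≅ Z^2,  H_2 = 0.

Order the vertices as 0 < 1 < 2 < 3 < 4 < 5 < 6 < 7. Listing each simplex with vertices in this order, K has dimension 2 with simplices:

  0-simplices (8): [0], [1], [2], [3], [4], [5], [6], [7]
  1-simplices (10): [0,1], [0,7], [1,5], [1,6], [2,3], [2,5], [3,5], [4,5], [4,6], [6,7]
  2-simplices (1): [2,3,5]

so the chain groups are C_0 ≅ Z^8, C_1 ≅ Z^10, C_2 ≅ Z^1.

Boundary ∂_1: C_1 → C_0 maps an edge to its endpoints' difference, ∂[p,q] = q − p.
As a 8×10 matrix over Z this has rank 7, with invariant factors (1,1,1,1,1,1,1).

The boundary map ∂_2: C_2 → C_1 acts by ∂[p,q,r] = [q,r] − [p,r] + [p,q]. For instance
  ∂[2,3,5] = [3,5] − [2,5] + [2,3].
The 10×1 boundary matrix has rank 1 and Smith normal form diag(1).

Now H_k = ker ∂_k / im ∂_{k+1}, so:

  H_0: rank C_0 − rank ∂_1 = 8 − 7 = 1, and the invariant factors of ∂_1 are all 1, so H_0 = Z.
  H_1: rank ker ∂_1 − rank ∂_2 = (10 − 7) − 1 = 2, and the invariant factors of ∂_2 are all 1, so H_1 = Z^2.
  H_2: rank ker ∂_2 − rank ∂_3 = (1 − 1) − 0 = 0, and there is no ∂_3, so H_2 = 0.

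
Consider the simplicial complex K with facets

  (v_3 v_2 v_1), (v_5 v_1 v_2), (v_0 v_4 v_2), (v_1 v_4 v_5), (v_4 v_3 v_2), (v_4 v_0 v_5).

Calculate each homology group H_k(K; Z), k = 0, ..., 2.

H_0 ≅ Z,  H_1 ≅ Z,  H_2 = 0.

K has 6 vertices, 12 edges, 6 triangles.
rank ∂_0 = 0, rank ∂_1 = 5 ⇒ b_0 = 6 − 0 − 5 = 1; all invariant factors of ∂_1 are 1 so no torsion. So H_0 = Z.
rank ∂_1 = 5, rank ∂_2 = 6 ⇒ b_1 = 12 − 5 − 6 = 1; all invariant factors of ∂_2 are 1 so no torsion. So H_1 = Z.
rank ∂_2 = 6, rank ∂_3 = 0 ⇒ b_2 = 6 − 6 − 0 = 0. So H_2 = 0.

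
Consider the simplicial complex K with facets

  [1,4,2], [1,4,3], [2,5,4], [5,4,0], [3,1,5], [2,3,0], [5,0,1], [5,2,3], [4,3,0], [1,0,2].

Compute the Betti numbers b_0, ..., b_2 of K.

b_0 = 1, b_1 = 0, b_2 = 0.

Take the total order 0 < 1 < 2 < 3 < 4 < 5 on the vertex set. Then K (dimension 2) consists of the simplices:

  0-simplices (6): [0], [1], [2], [3], [4], [5]
  1-simplices (15): [0,1], [0,2], [0,3], [0,4], [0,5], [1,2], [1,3], [1,4], [1,5], [2,3], [2,4], [2,5], [3,4], [3,5], [4,5]
  2-simplices (10): [0,1,2], [0,1,5], [0,2,3], [0,3,4], [0,4,5], [1,2,4], [1,3,4], [1,3,5], [2,3,5], [2,4,5]

giving chain groups C_0 ≅ Z^6, C_1 ≅ Z^15, C_2 ≅ Z^10.

The boundary map ∂_1: C_1 → C_0 maps an edge to its endpoints' difference, ∂[p,q] = q − p.
This gives a 6×15 integer matrix of rank 5; reducing to Smith normal form yields diagonal entries (1,1,1,1,1).

Boundary ∂_2: C_2 → C_1 maps a triangle to the signed sum of its edges. For instance
  ∂[1,3,5] = [3,5] − [1,5] + [1,3],
  ∂[0,1,2] = [1,2] − [0,2] + [0,1].
This gives a 15×10 integer matrix of rank 10; reducing to Smith normal form yields diagonal entries (1,1,1,1,1,1,1,1,1,2).

Now H_k = ker ∂_k / im ∂_{k+1}, so:

  H_0: rank C_0 − rank ∂_1 = 6 − 5 = 1, and the invariant factors of ∂_1 are all 1, so H_0 ≅ Z.
  H_1: rank ker ∂_1 − rank ∂_2 = (15 − 5) − 10 = 0, and ∂_2 has invariant factor 2 > 1, so H_1 ≅ Z/2Z.
  H_2: rank ker ∂_2 − rank ∂_3 = (10 − 10) − 0 = 0, and there is no ∂_3, so H_2 ≅ 0.

Hence the Betti numbers are b_0 = 1, b_1 = 0, b_2 = 0.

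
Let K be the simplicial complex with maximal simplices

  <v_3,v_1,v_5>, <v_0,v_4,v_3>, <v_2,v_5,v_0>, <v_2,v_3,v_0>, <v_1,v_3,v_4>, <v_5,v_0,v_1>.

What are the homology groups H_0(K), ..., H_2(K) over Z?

We work with the vertex ordering v_0 < v_1 < v_2 < v_3 < v_4 < v_5. The simplices of K, each written with vertices in increasing order, are:

  0-simplices (6): [v_0], [v_1], [v_2], [v_3], [v_4], [v_5]
  1-simplices (12): [v_0,v_1], [v_0,v_2], [v_0,v_3], [v_0,v_4], [v_0,v_5], [v_1,v_3], [v_1,v_4], [v_1,v_5], [v_2,v_3], [v_2,v_5], [v_3,v_4], [v_3,v_5]
  2-simplices (6): [v_0,v_1,v_5], [v_0,v_2,v_3], [v_0,v_2,v_5], [v_0,v_3,v_4], [v_1,v_3,v_4], [v_1,v_3,v_5]

Hence C_0 ≅ Z^6, C_1 ≅ Z^12, C_2 ≅ Z^6.

The boundary map ∂_1: C_1 → C_0 is given by ∂[p,q] = [q] − [p].
As a 6×12 matrix over Z this has rank 5, with invariant factors (1,1,1,1,1).

Boundary ∂_2: C_2 → C_1 acts by ∂[p,q,r] = [q,r] − [p,r] + [p,q]. For instance
  ∂[v_0,v_2,v_3] = [v_2,v_3] − [v_0,v_3] + [v_0,v_2],
  ∂[v_0,v_2,v_5] = [v_2,v_5] − [v_0,v_5] + [v_0,v_2].
The 12×6 boundary matrix has rank 6 and Smith normal form diag(1,1,1,1,1,1).

Now H_k = ker ∂_k / im ∂_{k+1}, so:

  H_0: rank C_0 − rank ∂_1 = 6 − 5 = 1, and the invariant factors of ∂_1 are all 1, so H_0 ≅ Z.
  H_1: rank ker ∂_1 − rank ∂_2 = (12 − 5) − 6 = 1, and the invariant factors of ∂_2 are all 1, so H_1 ≅ Z.
  H_2: rank ker ∂_2 − rank ∂_3 = (6 − 6) − 0 = 0, and there is no ∂_3, so H_2 ≅ 0.

As a check, the Euler characteristic is 6 − 12 + 6 = 0, which agrees with 1 − 1 + 0 = 0.

H_0 ≅ Z,  H_1 ≅ Z,  H_2 = 0.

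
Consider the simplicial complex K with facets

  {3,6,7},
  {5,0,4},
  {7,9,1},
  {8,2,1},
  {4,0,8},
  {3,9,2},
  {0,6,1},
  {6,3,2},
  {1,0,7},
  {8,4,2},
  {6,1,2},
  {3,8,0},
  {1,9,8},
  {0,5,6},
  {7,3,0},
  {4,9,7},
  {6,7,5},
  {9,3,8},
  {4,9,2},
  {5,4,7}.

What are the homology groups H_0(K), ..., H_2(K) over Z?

Fix the vertex order 0 < 1 < 2 < 3 < 4 < 5 < 6 < 7 < 8 < 9 and write every simplex with vertices in increasing order. Then dim K = 2 and the simplices of K are:

  0-simplices (10): [0], [1], [2], [3], [4], [5], [6], [7], [8], [9]
  1-simplices (30): (30 of them)
  2-simplices (20): (20 of them)

giving chain groups C_0 ≅ Z^10, C_1 ≅ Z^30, C_2 ≅ Z^20.

The boundary map ∂_1: C_1 → C_0 sends each edge [p,q] (with p < q) to q − p. For instance
  ∂[8,9] = [9] − [8].
This gives a 10×30 integer matrix of rank 9; reducing to Smith normal form yields diagonal entries (1,1,1,1,1,1,1,1,1).

The boundary map ∂_2: C_2 → C_1 acts by ∂[p,q,r] = [q,r] − [p,r] + [p,q]. For instance
  ∂[0,1,6] = [1,6] − [0,6] + [0,1],
  ∂[0,4,5] = [4,5] − [0,5] + [0,4].
This gives a 30×20 integer matrix of rank 20; reducing to Smith normal form yields diagonal entries (1,1,1,1,1,1,1,1,1,1,1,1,1,1,1,1,1,1,1,2).

Computing H_k = (kernel of ∂_k) / (image of ∂_{k+1}):

  H_0: rank C_0 − rank ∂_1 = 10 − 9 = 1, and the invariant factors of ∂_1 are all 1, so H_0 ≅ Z.
  H_1: rank ker ∂_1 − rank ∂_2 = (30 − 9) − 20 = 1, and ∂_2 has invariant factor 2 > 1, so H_1 ≅ Z × Z/2.
  H_2: rank ker ∂_2 − rank ∂_3 = (20 − 20) − 0 = 0, and there is no ∂_3, so H_2 ≅ 0.

H_0 = Z,  H_1 = Z × Z/2,  H_2 = 0.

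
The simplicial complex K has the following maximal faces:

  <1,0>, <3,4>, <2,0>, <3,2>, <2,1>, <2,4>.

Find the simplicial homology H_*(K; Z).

Take the total order 0 < 1 < 2 < 3 < 4 on the vertex set. Then K (dimension 1) consists of the simplices:

  0-simplices (5): [0], [1], [2], [3], [4]
  1-simplices (6): [0,1], [0,2], [1,2], [2,3], [2,4], [3,4]

so the chain groups are C_0 ≅ Z^5, C_1 ≅ Z^6.

∂_1: C_1 → C_0 maps an edge to its endpoints' difference, ∂[p,q] = q − p.
As a 5×6 matrix over Z this has rank 4, with invariant factors (1,1,1,1).

Reading off H_k = ker ∂_k / im ∂_{k+1}:

  H_0: rank C_0 − rank ∂_1 = 5 − 4 = 1, and the invariant factors of ∂_1 are all 1, so H_0 ≅ Z.
  H_1: rank ker ∂_1 − rank ∂_2 = (6 − 4) − 0 = 2, and there is no ∂_2, so H_1 ≅ Z^2.

As a check, the Euler characteristic is 5 − 6 = -1, which agrees with 1 − 2 = -1.
(K is a triangulation of a wedge of 2 circles.)

H_0 ≅ Z,  H_1 ≅ Z^2.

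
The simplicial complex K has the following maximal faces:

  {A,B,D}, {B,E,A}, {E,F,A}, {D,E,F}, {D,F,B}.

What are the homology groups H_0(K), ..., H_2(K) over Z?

K has 5 vertices, 10 edges, 5 triangles.
rank ∂_0 = 0, rank ∂_1 = 4 ⇒ b_0 = 5 − 0 − 4 = 1; all invariant factors of ∂_1 are 1 so no torsion. So H_0 ≅ Z.
rank ∂_1 = 4, rank ∂_2 = 5 ⇒ b_1 = 10 − 4 − 5 = 1; all invariant factors of ∂_2 are 1 so no torsion. So H_1 ≅ Z.
rank ∂_2 = 5, rank ∂_3 = 0 ⇒ b_2 = 5 − 5 − 0 = 0. So H_2 ≅ 0.

H_0 = Z,  H_1 = Z,  H_2 = 0.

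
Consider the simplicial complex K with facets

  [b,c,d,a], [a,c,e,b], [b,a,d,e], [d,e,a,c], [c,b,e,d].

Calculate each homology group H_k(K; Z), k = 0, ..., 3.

H_0 ≅ Z,  H_1 = 0,  H_2 = 0,  H_3 ≅ Z.

Order the vertices as a < b < c < d < e. Listing each simplex with vertices in this order, K has dimension 3 with simplices:

  0-simplices (5): a, b, c, d, e
  1-simplices (10): ab, ac, ad, ae, bc, bd, be, cd, ce, de
  2-simplices (10): abc, abd, abe, acd, ace, ade, bcd, bce, bde, cde
  3-simplices (5): abcd, abce, abde, acde, bcde

Hence C_0 ≅ Z^5, C_1 ≅ Z^10, C_2 ≅ Z^10, C_3 ≅ Z^5.

The boundary map ∂_1: C_1 → C_0 maps an edge to its endpoints' difference, ∂[p,q] = q − p.
As a 5×10 matrix over Z this has rank 4, with invariant factors (1,1,1,1).

Boundary ∂_2: C_2 → C_1 maps a triangle to the signed sum of its edges. For instance
  ∂abe = be − ae + ab,
  ∂bcd = cd − bd + bc.
The 10×10 boundary matrix has rank 6 and Smith normal form diag(1,1,1,1,1,1).

Boundary ∂_3: C_3 → C_2 sends each 3-simplex σ to the alternating sum Σ_i (−1)^i (σ with its i-th vertex removed). For instance
  ∂acde = cde − ade + ace − acd,
  ∂abde = bde − ade + abe − abd.
As a 10×5 matrix over Z this has rank 4, with invariant factors (1,1,1,1).

Reading off H_k = ker ∂_k / im ∂_{k+1}:

  H_0: rank C_0 − rank ∂_1 = 5 − 4 = 1, and the invariant factors of ∂_1 are all 1, so H_0 = Z.
  H_1: rank ker ∂_1 − rank ∂_2 = (10 − 4) − 6 = 0, and the invariant factors of ∂_2 are all 1, so H_1 = 0.
  H_2: rank ker ∂_2 − rank ∂_3 = (10 − 6) − 4 = 0, and the invariant factors of ∂_3 are all 1, so H_2 = 0.
  H_3: rank ker ∂_3 − rank ∂_4 = (5 − 4) − 0 = 1, and there is no ∂_4, so H_3 = Z.

As a check, the Euler characteristic is 5 − 10 + 10 − 5 = 0, which agrees with 1 − 0 + 0 − 1 = 0.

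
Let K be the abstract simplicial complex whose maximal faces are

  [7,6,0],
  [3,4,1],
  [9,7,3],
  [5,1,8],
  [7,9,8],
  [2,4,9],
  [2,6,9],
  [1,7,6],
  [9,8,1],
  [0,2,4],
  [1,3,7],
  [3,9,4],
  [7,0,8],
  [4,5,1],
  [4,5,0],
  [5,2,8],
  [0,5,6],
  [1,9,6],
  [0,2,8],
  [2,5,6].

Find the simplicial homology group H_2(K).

H_2 = 0.

K has 10 vertices, 30 edges, 20 triangles.
rank ∂_2 = 20, rank ∂_3 = 0 ⇒ b_2 = 20 − 20 − 0 = 0. So H_2 = 0.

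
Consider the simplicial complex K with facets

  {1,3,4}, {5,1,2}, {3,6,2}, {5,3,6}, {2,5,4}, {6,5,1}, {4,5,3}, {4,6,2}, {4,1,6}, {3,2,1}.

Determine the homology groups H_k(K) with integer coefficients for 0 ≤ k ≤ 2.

H_0 ≅ Z,  H_1 ≅ Z/2,  H_2 = 0.

We work with the vertex ordering 1 < 2 < 3 < 4 < 5 < 6. The simplices of K, each written with vertices in increasing order, are:

  0-simplices (6): [1], [2], [3], [4], [5], [6]
  1-simplices (15): [1,2], [1,3], [1,4], [1,5], [1,6], [2,3], [2,4], [2,5], [2,6], [3,4], [3,5], [3,6], [4,5], [4,6], [5,6]
  2-simplices (10): [1,2,3], [1,2,5], [1,3,4], [1,4,6], [1,5,6], [2,3,6], [2,4,5], [2,4,6], [3,4,5], [3,5,6]

Hence C_0 ≅ Z^6, C_1 ≅ Z^15, C_2 ≅ Z^10.

The boundary map ∂_1: C_1 → C_0 maps an edge to its endpoints' difference, ∂[p,q] = q − p.
This gives a 6×15 integer matrix of rank 5; reducing to Smith normal form yields diagonal entries (1,1,1,1,1).

The boundary map ∂_2: C_2 → C_1 maps a triangle to the signed sum of its edges. For instance
  ∂[3,5,6] = [5,6] − [3,6] + [3,5],
  ∂[2,3,6] = [3,6] − [2,6] + [2,3].
This gives a 15×10 integer matrix of rank 10; reducing to Smith normal form yields diagonal entries (1,1,1,1,1,1,1,1,1,2).

Reading off H_k = ker ∂_k / im ∂_{k+1}:

  H_0: rank C_0 − rank ∂_1 = 6 − 5 = 1, and the invariant factors of ∂_1 are all 1, so H_0 = Z.
  H_1: rank ker ∂_1 − rank ∂_2 = (15 − 5) − 10 = 0, and ∂_2 has invariant factor 2 > 1, so H_1 = Z/2.
  H_2: rank ker ∂_2 − rank ∂_3 = (10 − 10) − 0 = 0, and there is no ∂_3, so H_2 = 0.

As a check, the Euler characteristic is 6 − 15 + 10 = 1, which agrees with 1 − 0 + 0 = 1.
(K is a triangulation of the real projective plane RP^2.)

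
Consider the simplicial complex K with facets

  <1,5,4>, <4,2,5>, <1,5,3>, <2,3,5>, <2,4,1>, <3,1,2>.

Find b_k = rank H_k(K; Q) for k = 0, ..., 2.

Take the total order 1 < 2 < 3 < 4 < 5 on the vertex set. Then K (dimension 2) consists of the simplices:

  0-simplices (5): [1], [2], [3], [4], [5]
  1-simplices (9): [1,2], [1,3], [1,4], [1,5], [2,3], [2,4], [2,5], [3,5], [4,5]
  2-simplices (6): [1,2,3], [1,2,4], [1,3,5], [1,4,5], [2,3,5], [2,4,5]

giving chain groups C_0 ≅ Z^5, C_1 ≅ Z^9, C_2 ≅ Z^6.

Boundary ∂_1: C_1 → C_0 is given by ∂[p,q] = [q] − [p].
The 5×9 boundary matrix has rank 4 and Smith normal form diag(1,1,1,1).

Boundary ∂_2: C_2 → C_1 maps a triangle to the signed sum of its edges. For instance
  ∂[1,2,3] = [2,3] − [1,3] + [1,2],
  ∂[1,4,5] = [4,5] − [1,5] + [1,4].
As a 9×6 matrix over Z this has rank 5, with invariant factors (1,1,1,1,1).

Now H_k = ker ∂_k / im ∂_{k+1}, so:

  H_0: rank C_0 − rank ∂_1 = 5 − 4 = 1, and the invariant factors of ∂_1 are all 1, so H_0 ≅ Z.
  H_1: rank ker ∂_1 − rank ∂_2 = (9 − 4) − 5 = 0, and the invariant factors of ∂_2 are all 1, so H_1 ≅ 0.
  H_2: rank ker ∂_2 − rank ∂_3 = (6 − 5) − 0 = 1, and there is no ∂_3, so H_2 ≅ Z.

As a check, the Euler characteristic is 5 − 9 + 6 = 2, which agrees with 1 − 0 + 1 = 2.
(K is a triangulation of the 2-sphere S^2.)

Hence the Betti numbers are b_0 = 1, b_1 = 0, b_2 = 1.

b_0 = 1, b_1 = 0, b_2 = 1.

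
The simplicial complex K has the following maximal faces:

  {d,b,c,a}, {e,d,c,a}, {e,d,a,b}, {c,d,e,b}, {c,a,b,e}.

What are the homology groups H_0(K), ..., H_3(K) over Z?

H_0 = Z,  H_1 = 0,  H_2 = 0,  H_3 = Z.

We work with the vertex ordering a < b < c < d < e. The simplices of K, each written with vertices in increasing order, are:

  0-simplices (5): a, b, c, d, e
  1-simplices (10): ab, ac, ad, ae, bc, bd, be, cd, ce, de
  2-simplices (10): abc, abd, abe, acd, ace, ade, bcd, bce, bde, cde
  3-simplices (5): abcd, abce, abde, acde, bcde

so the chain groups are C_0 ≅ Z^5, C_1 ≅ Z^10, C_2 ≅ Z^10, C_3 ≅ Z^5.

∂_1: C_1 → C_0 maps an edge to its endpoints' difference, ∂[p,q] = q − p. For instance
  ∂bc = c − b.
As a 5×10 matrix over Z this has rank 4, with invariant factors (1,1,1,1).

∂_2: C_2 → C_1 sends each 2-simplex [p,q,r] to [q,r] − [p,r] + [p,q]. For instance
  ∂acd = cd − ad + ac,
  ∂abd = bd − ad + ab.
The 10×10 boundary matrix has rank 6 and Smith normal form diag(1,1,1,1,1,1).

The boundary map ∂_3: C_3 → C_2 sends each 3-simplex σ to the alternating sum Σ_i (−1)^i (σ with its i-th vertex removed). For instance
  ∂bcde = cde − bde + bce − bcd,
  ∂abcd = bcd − acd + abd − abc.
The resulting 10×5 matrix has rank 4, and its Smith normal form has invariant factors (1,1,1,1).

Now H_k = ker ∂_k / im ∂_{k+1}, so:

  H_0: rank C_0 − rank ∂_1 = 5 − 4 = 1, and the invariant factors of ∂_1 are all 1, so H_0 ≅ Z.
  H_1: rank ker ∂_1 − rank ∂_2 = (10 − 4) − 6 = 0, and the invariant factors of ∂_2 are all 1, so H_1 ≅ 0.
  H_2: rank ker ∂_2 − rank ∂_3 = (10 − 6) − 4 = 0, and the invariant factors of ∂_3 are all 1, so H_2 ≅ 0.
  H_3: rank ker ∂_3 − rank ∂_4 = (5 − 4) − 0 = 1, and there is no ∂_4, so H_3 ≅ Z.

As a check, the Euler characteristic is 5 − 10 + 10 − 5 = 0, which agrees with 1 − 0 + 0 − 1 = 0.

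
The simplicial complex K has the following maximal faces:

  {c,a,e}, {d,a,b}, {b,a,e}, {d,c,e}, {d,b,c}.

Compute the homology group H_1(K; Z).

H_1 = Z.

We work with the vertex ordering a < b < c < d < e. The simplices of K, each written with vertices in increasing order, are:

  0-simplices (5): a, b, c, d, e
  1-simplices (10): ab, ac, ad, ae, bc, bd, be, cd, ce, de
  2-simplices (5): abd, abe, ace, bcd, cde

giving chain groups C_0 ≅ Z^5, C_1 ≅ Z^10, C_2 ≅ Z^5.

∂_1: C_1 → C_0 maps an edge to its endpoints' difference, ∂[p,q] = q − p. For instance
  ∂be = e − b.
This gives a 5×10 integer matrix of rank 4; reducing to Smith normal form yields diagonal entries (1,1,1,1).

Boundary ∂_2: C_2 → C_1 maps a triangle to the signed sum of its edges. For instance
  ∂cde = de − ce + cd,
  ∂abe = be − ae + ab.
As a 10×5 matrix over Z this has rank 5, with invariant factors (1,1,1,1,1).

Now H_k = ker ∂_k / im ∂_{k+1}, so:

  H_1: rank ker ∂_1 − rank ∂_2 = (10 − 4) − 5 = 1, and the invariant factors of ∂_2 are all 1, so H_1 = Z.

(K is a triangulation of the Möbius band.)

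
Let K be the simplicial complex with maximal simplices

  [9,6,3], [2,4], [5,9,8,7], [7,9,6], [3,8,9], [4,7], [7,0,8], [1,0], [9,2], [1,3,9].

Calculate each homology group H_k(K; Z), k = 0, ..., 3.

H_0 = Z,  H_1 = Z^2,  H_2 = 0,  H_3 = 0.

Take the total order 0 < 1 < 2 < 3 < 4 < 5 < 6 < 7 < 8 < 9 on the vertex set. Then K (dimension 3) consists of the simplices:

  0-simplices (10): [0], [1], [2], [3], [4], [5], [6], [7], [8], [9]
  1-simplices (19): [0,1], [0,7], [0,8], [1,3], [1,9], [2,4], [2,9], [3,6], [3,8], [3,9], [4,7], [5,7], [5,8], [5,9], [6,7], [6,9], [7,8], [7,9], [8,9]
  2-simplices (9): [0,7,8], [1,3,9], [3,6,9], [3,8,9], [5,7,8], [5,7,9], [5,8,9], [6,7,9], [7,8,9]
  3-simplices (1): [5,7,8,9]

so the chain groups are C_0 ≅ Z^10, C_1 ≅ Z^19, C_2 ≅ Z^9, C_3 ≅ Z^1.

∂_1: C_1 → C_0 maps an edge to its endpoints' difference, ∂[p,q] = q − p. For instance
  ∂[4,7] = [7] − [4].
The 10×19 boundary matrix has rank 9 and Smith normal form diag(1,1,1,1,1,1,1,1,1).

Boundary ∂_2: C_2 → C_1 acts by ∂[p,q,r] = [q,r] − [p,r] + [p,q]. For instance
  ∂[3,6,9] = [6,9] − [3,9] + [3,6],
  ∂[5,7,8] = [7,8] − [5,8] + [5,7].
As a 19×9 matrix over Z this has rank 8, with invariant factors (1,1,1,1,1,1,1,1).

∂_3: C_3 → C_2 sends each 3-simplex σ to the alternating sum Σ_i (−1)^i (σ with its i-th vertex removed). For instance
  ∂[5,7,8,9] = [7,8,9] − [5,8,9] + [5,7,9] − [5,7,8].
The 9×1 boundary matrix has rank 1 and Smith normal form diag(1).

Reading off H_k = ker ∂_k / im ∂_{k+1}:

  H_0: rank C_0 − rank ∂_1 = 10 − 9 = 1, and the invariant factors of ∂_1 are all 1, so H_0 ≅ Z.
  H_1: rank ker ∂_1 − rank ∂_2 = (19 − 9) − 8 = 2, and the invariant factors of ∂_2 are all 1, so H_1 ≅ Z^2.
  H_2: rank ker ∂_2 − rank ∂_3 = (9 − 8) − 1 = 0, and the invariant factors of ∂_3 are all 1, so H_2 ≅ 0.
  H_3: rank ker ∂_3 − rank ∂_4 = (1 − 1) − 0 = 0, and there is no ∂_4, so H_3 ≅ 0.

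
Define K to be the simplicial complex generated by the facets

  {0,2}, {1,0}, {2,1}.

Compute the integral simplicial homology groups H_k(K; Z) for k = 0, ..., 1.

H_0 ≅ Z,  H_1 ≅ Z.

K has 3 vertices, 3 edges.
rank ∂_0 = 0, rank ∂_1 = 2 ⇒ b_0 = 3 − 0 − 2 = 1; all invariant factors of ∂_1 are 1 so no torsion. So H_0 ≅ Z.
rank ∂_1 = 2, rank ∂_2 = 0 ⇒ b_1 = 3 − 2 − 0 = 1. So H_1 ≅ Z.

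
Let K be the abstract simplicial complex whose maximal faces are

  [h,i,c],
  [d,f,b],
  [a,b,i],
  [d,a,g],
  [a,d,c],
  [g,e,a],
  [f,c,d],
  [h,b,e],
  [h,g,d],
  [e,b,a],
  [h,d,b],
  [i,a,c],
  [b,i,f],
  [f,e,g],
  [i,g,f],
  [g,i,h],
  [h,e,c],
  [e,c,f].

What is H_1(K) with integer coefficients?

H_1 = Z^2.

Fix the vertex order a < b < c < d < e < f < g < h < i and write every simplex with vertices in increasing order. Then dim K = 2 and the simplices of K are:

  0-simplices (9): a, b, c, d, e, f, g, h, i
  1-simplices (27): ab, ac, ad, ae, ag, ai, bd, be, bf, bh, bi, cd, ce, cf, ch, ci, df, dg, dh, ef, eg, eh, fg, fi, gh, gi, hi
  2-simplices (18): abe, abi, acd, aci, adg, aeg, bdf, bdh, beh, bfi, cdf, cef, ceh, chi, dgh, efg, fgi, ghi

giving chain groups C_0 ≅ Z^9, C_1 ≅ Z^27, C_2 ≅ Z^18.

Boundary ∂_1: C_1 → C_0 is given by ∂[p,q] = [q] − [p].
As a 9×27 matrix over Z this has rank 8, with invariant factors (1,1,1,1,1,1,1,1).

Boundary ∂_2: C_2 → C_1 maps a triangle to the signed sum of its edges. For instance
  ∂acd = cd − ad + ac,
  ∂cdf = df − cf + cd.
This gives a 27×18 integer matrix of rank 17; reducing to Smith normal form yields diagonal entries (1,1,1,1,1,1,1,1,1,1,1,1,1,1,1,1,1).

From H_k ≅ ker(∂_k) / im(∂_{k+1}) we obtain:

  H_1: rank ker ∂_1 − rank ∂_2 = (27 − 8) − 17 = 2, and the invariant factors of ∂_2 are all 1, so H_1 ≅ Z^2.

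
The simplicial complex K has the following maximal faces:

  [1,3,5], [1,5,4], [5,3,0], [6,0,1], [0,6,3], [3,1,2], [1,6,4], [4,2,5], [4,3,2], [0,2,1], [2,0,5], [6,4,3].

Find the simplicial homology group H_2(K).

We work with the vertex ordering 0 < 1 < 2 < 3 < 4 < 5 < 6. The simplices of K, each written with vertices in increasing order, are:

  0-simplices (7): [0], [1], [2], [3], [4], [5], [6]
  1-simplices (18): [0,1], [0,2], [0,3], [0,5], [0,6], [1,2], [1,3], [1,4], [1,5], [1,6], [2,3], [2,4], [2,5], [3,4], [3,5], [3,6], [4,5], [4,6]
  2-simplices (12): [0,1,2], [0,1,6], [0,2,5], [0,3,5], [0,3,6], [1,2,3], [1,3,5], [1,4,5], [1,4,6], [2,3,4], [2,4,5], [3,4,6]

Hence C_0 ≅ Z^7, C_1 ≅ Z^18, C_2 ≅ Z^12.

Boundary ∂_1: C_1 → C_0 is given by ∂[p,q] = [q] − [p]. For instance
  ∂[3,6] = [6] − [3].
The resulting 7×18 matrix has rank 6, and its Smith normal form has invariant factors (1,1,1,1,1,1).

The boundary map ∂_2: C_2 → C_1 acts by ∂[p,q,r] = [q,r] − [p,r] + [p,q]. For instance
  ∂[3,4,6] = [4,6] − [3,6] + [3,4],
  ∂[0,1,6] = [1,6] − [0,6] + [0,1].
The 18×12 boundary matrix has rank 12 and Smith normal form diag(1,1,1,1,1,1,1,1,1,1,1,2).

Computing H_k = (kernel of ∂_k) / (image of ∂_{k+1}):

  H_2: rank ker ∂_2 − rank ∂_3 = (12 − 12) − 0 = 0, and there is no ∂_3, so H_2 ≅ 0.

(K is a triangulation of the real projective plane RP^2.)

H_2 = 0.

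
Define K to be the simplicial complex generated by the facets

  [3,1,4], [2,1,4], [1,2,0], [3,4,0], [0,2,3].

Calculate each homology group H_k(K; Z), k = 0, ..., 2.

H_0 ≅ Z,  H_1 ≅ Z,  H_2 = 0.

Fix the vertex order 0 < 1 < 2 < 3 < 4 and write every simplex with vertices in increasing order. Then dim K = 2 and the simplices of K are:

  0-simplices (5): [0], [1], [2], [3], [4]
  1-simplices (10): [0,1], [0,2], [0,3], [0,4], [1,2], [1,3], [1,4], [2,3], [2,4], [3,4]
  2-simplices (5): [0,1,2], [0,2,3], [0,3,4], [1,2,4], [1,3,4]

so the chain groups are C_0 ≅ Z^5, C_1 ≅ Z^10, C_2 ≅ Z^5.

Boundary ∂_1: C_1 → C_0 sends each edge [p,q] (with p < q) to q − p. For instance
  ∂[1,4] = [4] − [1].
As a 5×10 matrix over Z this has rank 4, with invariant factors (1,1,1,1).

∂_2: C_2 → C_1 sends each 2-simplex [p,q,r] to [q,r] − [p,r] + [p,q]. For instance
  ∂[0,2,3] = [2,3] − [0,3] + [0,2],
  ∂[1,2,4] = [2,4] − [1,4] + [1,2].
The resulting 10×5 matrix has rank 5, and its Smith normal form has invariant factors (1,1,1,1,1).

Now H_k = ker ∂_k / im ∂_{k+1}, so:

  H_0: rank C_0 − rank ∂_1 = 5 − 4 = 1, and the invariant factors of ∂_1 are all 1, so H_0 ≅ Z.
  H_1: rank ker ∂_1 − rank ∂_2 = (10 − 4) − 5 = 1, and the invariant factors of ∂_2 are all 1, so H_1 ≅ Z.
  H_2: rank ker ∂_2 − rank ∂_3 = (5 − 5) − 0 = 0, and there is no ∂_3, so H_2 ≅ 0.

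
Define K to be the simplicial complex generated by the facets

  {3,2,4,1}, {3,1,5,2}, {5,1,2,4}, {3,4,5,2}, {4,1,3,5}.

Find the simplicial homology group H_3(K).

K has 5 vertices, 10 edges, 10 triangles, 5 3-simplices.
rank ∂_3 = 4, rank ∂_4 = 0 ⇒ b_3 = 5 − 4 − 0 = 1. So H_3 = Z.

H_3 = Z.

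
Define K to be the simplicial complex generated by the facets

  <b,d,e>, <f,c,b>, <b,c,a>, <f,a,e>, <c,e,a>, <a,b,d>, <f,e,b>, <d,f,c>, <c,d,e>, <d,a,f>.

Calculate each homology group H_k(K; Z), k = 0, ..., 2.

H_0 = Z,  H_1 = Z/2Z,  H_2 = 0.

Order the vertices as a < b < c < d < e < f. Listing each simplex with vertices in this order, K has dimension 2 with simplices:

  0-simplices (6): a, b, c, d, e, f
  1-simplices (15): ab, ac, ad, ae, af, bc, bd, be, bf, cd, ce, cf, de, df, ef
  2-simplices (10): abc, abd, ace, adf, aef, bcf, bde, bef, cde, cdf

giving chain groups C_0 ≅ Z^6, C_1 ≅ Z^15, C_2 ≅ Z^10.

Boundary ∂_1: C_1 → C_0 sends each edge [p,q] (with p < q) to q − p. For instance
  ∂bf = f − b.
The resulting 6×15 matrix has rank 5, and its Smith normal form has invariant factors (1,1,1,1,1).

The boundary map ∂_2: C_2 → C_1 sends each 2-simplex [p,q,r] to [q,r] − [p,r] + [p,q]. For instance
  ∂abc = bc − ac + ab,
  ∂bef = ef − bf + be.
The 15×10 boundary matrix has rank 10 and Smith normal form diag(1,1,1,1,1,1,1,1,1,2).

Computing H_k = (kernel of ∂_k) / (image of ∂_{k+1}):

  H_0: rank C_0 − rank ∂_1 = 6 − 5 = 1, and the invariant factors of ∂_1 are all 1, so H_0 = Z.
  H_1: rank ker ∂_1 − rank ∂_2 = (15 − 5) − 10 = 0, and ∂_2 has invariant factor 2 > 1, so H_1 = Z/2Z.
  H_2: rank ker ∂_2 − rank ∂_3 = (10 − 10) − 0 = 0, and there is no ∂_3, so H_2 = 0.

As a check, the Euler characteristic is 6 − 15 + 10 = 1, which agrees with 1 − 0 + 0 = 1.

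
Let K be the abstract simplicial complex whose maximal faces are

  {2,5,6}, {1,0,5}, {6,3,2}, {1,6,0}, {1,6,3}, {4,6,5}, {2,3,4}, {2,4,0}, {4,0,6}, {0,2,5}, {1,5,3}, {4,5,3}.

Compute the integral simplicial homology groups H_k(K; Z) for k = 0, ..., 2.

H_0 = Z,  H_1 = Z/2,  H_2 = 0.

Order the vertices as 0 < 1 < 2 < 3 < 4 < 5 < 6. Listing each simplex with vertices in this order, K has dimension 2 with simplices:

  0-simplices (7): [0], [1], [2], [3], [4], [5], [6]
  1-simplices (18): [0,1], [0,2], [0,4], [0,5], [0,6], [1,3], [1,5], [1,6], [2,3], [2,4], [2,5], [2,6], [3,4], [3,5], [3,6], [4,5], [4,6], [5,6]
  2-simplices (12): [0,1,5], [0,1,6], [0,2,4], [0,2,5], [0,4,6], [1,3,5], [1,3,6], [2,3,4], [2,3,6], [2,5,6], [3,4,5], [4,5,6]

giving chain groups C_0 ≅ Z^7, C_1 ≅ Z^18, C_2 ≅ Z^12.

The boundary map ∂_1: C_1 → C_0 sends each edge [p,q] (with p < q) to q − p. For instance
  ∂[4,6] = [6] − [4].
As a 7×18 matrix over Z this has rank 6, with invariant factors (1,1,1,1,1,1).

The boundary map ∂_2: C_2 → C_1 acts by ∂[p,q,r] = [q,r] − [p,r] + [p,q]. For instance
  ∂[3,4,5] = [4,5] − [3,5] + [3,4],
  ∂[0,4,6] = [4,6] − [0,6] + [0,4].
As a 18×12 matrix over Z this has rank 12, with invariant factors (1,1,1,1,1,1,1,1,1,1,1,2).

Reading off H_k = ker ∂_k / im ∂_{k+1}:

  H_0: rank C_0 − rank ∂_1 = 7 − 6 = 1, and the invariant factors of ∂_1 are all 1, so H_0 ≅ Z.
  H_1: rank ker ∂_1 − rank ∂_2 = (18 − 6) − 12 = 0, and ∂_2 has invariant factor 2 > 1, so H_1 ≅ Z/2.
  H_2: rank ker ∂_2 − rank ∂_3 = (12 − 12) − 0 = 0, and there is no ∂_3, so H_2 ≅ 0.

As a check, the Euler characteristic is 7 − 18 + 12 = 1, which agrees with 1 − 0 + 0 = 1.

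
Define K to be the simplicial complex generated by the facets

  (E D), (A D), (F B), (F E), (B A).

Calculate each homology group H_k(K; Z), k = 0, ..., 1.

H_0 ≅ Z,  H_1 ≅ Z.

Take the total order A < B < D < E < F on the vertex set. Then K (dimension 1) consists of the simplices:

  0-simplices (5): A, B, D, E, F
  1-simplices (5): AB, AD, BF, DE, EF

Hence C_0 ≅ Z^5, C_1 ≅ Z^5.

The boundary map ∂_1: C_1 → C_0 maps an edge to its endpoints' difference, ∂[p,q] = q − p. For instance
  ∂AD = D − A.
This gives a 5×5 integer matrix of rank 4; reducing to Smith normal form yields diagonal entries (1,1,1,1).

Now H_k = ker ∂_k / im ∂_{k+1}, so:

  H_0: rank C_0 − rank ∂_1 = 5 − 4 = 1, and the invariant factors of ∂_1 are all 1, so H_0 ≅ Z.
  H_1: rank ker ∂_1 − rank ∂_2 = (5 − 4) − 0 = 1, and there is no ∂_2, so H_1 ≅ Z.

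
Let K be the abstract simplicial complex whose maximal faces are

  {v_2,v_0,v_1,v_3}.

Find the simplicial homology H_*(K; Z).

We work with the vertex ordering v_0 < v_1 < v_2 < v_3. The simplices of K, each written with vertices in increasing order, are:

  0-simplices (4): [v_0], [v_1], [v_2], [v_3]
  1-simplices (6): [v_0,v_1], [v_0,v_2], [v_0,v_3], [v_1,v_2], [v_1,v_3], [v_2,v_3]
  2-simplices (4): [v_0,v_1,v_2], [v_0,v_1,v_3], [v_0,v_2,v_3], [v_1,v_2,v_3]
  3-simplices (1): [v_0,v_1,v_2,v_3]

giving chain groups C_0 ≅ Z^4, C_1 ≅ Z^6, C_2 ≅ Z^4, C_3 ≅ Z^1.

∂_1: C_1 → C_0 is given by ∂[p,q] = [q] − [p]. For instance
  ∂[v_0,v_1] = [v_1] − [v_0].
The 4×6 boundary matrix has rank 3 and Smith normal form diag(1,1,1).

Boundary ∂_2: C_2 → C_1 maps a triangle to the signed sum of its edges. For instance
  ∂[v_1,v_2,v_3] = [v_2,v_3] − [v_1,v_3] + [v_1,v_2],
  ∂[v_0,v_1,v_2] = [v_1,v_2] − [v_0,v_2] + [v_0,v_1].
This gives a 6×4 integer matrix of rank 3; reducing to Smith normal form yields diagonal entries (1,1,1).

The boundary map ∂_3: C_3 → C_2 sends each 3-simplex σ to the alternating sum Σ_i (−1)^i (σ with its i-th vertex removed). For instance
  ∂[v_0,v_1,v_2,v_3] = [v_1,v_2,v_3] − [v_0,v_2,v_3] + [v_0,v_1,v_3] − [v_0,v_1,v_2].
The 4×1 boundary matrix has rank 1 and Smith normal form diag(1).

Computing H_k = (kernel of ∂_k) / (image of ∂_{k+1}):

  H_0: rank C_0 − rank ∂_1 = 4 − 3 = 1, and the invariant factors of ∂_1 are all 1, so H_0 ≅ Z.
  H_1: rank ker ∂_1 − rank ∂_2 = (6 − 3) − 3 = 0, and the invariant factors of ∂_2 are all 1, so H_1 ≅ 0.
  H_2: rank ker ∂_2 − rank ∂_3 = (4 − 3) − 1 = 0, and the invariant factors of ∂_3 are all 1, so H_2 ≅ 0.
  H_3: rank ker ∂_3 − rank ∂_4 = (1 − 1) − 0 = 0, and there is no ∂_4, so H_3 ≅ 0.

(K is a triangulation of the 3-simplex.)

H_0 = Z,  H_1 = 0,  H_2 = 0,  H_3 = 0.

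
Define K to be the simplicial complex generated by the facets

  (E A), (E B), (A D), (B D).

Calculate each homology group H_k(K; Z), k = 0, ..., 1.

K has 4 vertices, 4 edges.
rank ∂_0 = 0, rank ∂_1 = 3 ⇒ b_0 = 4 − 0 − 3 = 1; all invariant factors of ∂_1 are 1 so no torsion. So H_0 = Z.
rank ∂_1 = 3, rank ∂_2 = 0 ⇒ b_1 = 4 − 3 − 0 = 1. So H_1 = Z.

H_0 = Z,  H_1 = Z.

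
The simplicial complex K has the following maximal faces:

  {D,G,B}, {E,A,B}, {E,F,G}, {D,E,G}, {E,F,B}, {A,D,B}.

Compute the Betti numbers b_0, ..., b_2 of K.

b_0 = 1, b_1 = 1, b_2 = 0.

Fix the vertex order A < B < D < E < F < G and write every simplex with vertices in increasing order. Then dim K = 2 and the simplices of K are:

  0-simplices (6): A, B, D, E, F, G
  1-simplices (12): AB, AD, AE, BD, BE, BF, BG, DE, DG, EF, EG, FG
  2-simplices (6): ABD, ABE, BDG, BEF, DEG, EFG

Hence C_0 ≅ Z^6, C_1 ≅ Z^12, C_2 ≅ Z^6.

Boundary ∂_1: C_1 → C_0 is given by ∂[p,q] = [q] − [p]. For instance
  ∂EG = G − E.
As a 6×12 matrix over Z this has rank 5, with invariant factors (1,1,1,1,1).

The boundary map ∂_2: C_2 → C_1 acts by ∂[p,q,r] = [q,r] − [p,r] + [p,q]. For instance
  ∂DEG = EG − DG + DE,
  ∂EFG = FG − EG + EF.
The resulting 12×6 matrix has rank 6, and its Smith normal form has invariant factors (1,1,1,1,1,1).

Computing H_k = (kernel of ∂_k) / (image of ∂_{k+1}):

  H_0: rank C_0 − rank ∂_1 = 6 − 5 = 1, and the invariant factors of ∂_1 are all 1, so H_0 = Z.
  H_1: rank ker ∂_1 − rank ∂_2 = (12 − 5) − 6 = 1, and the invariant factors of ∂_2 are all 1, so H_1 = Z.
  H_2: rank ker ∂_2 − rank ∂_3 = (6 − 6) − 0 = 0, and there is no ∂_3, so H_2 = 0.

Hence the Betti numbers are b_0 = 1, b_1 = 1, b_2 = 0.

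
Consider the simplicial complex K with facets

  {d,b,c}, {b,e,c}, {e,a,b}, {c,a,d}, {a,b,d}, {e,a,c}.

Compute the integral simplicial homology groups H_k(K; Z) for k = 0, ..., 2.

H_0 = Z,  H_1 = 0,  H_2 = Z.

We work with the vertex ordering a < b < c < d < e. The simplices of K, each written with vertices in increasing order, are:

  0-simplices (5): a, b, c, d, e
  1-simplices (9): ab, ac, ad, ae, bc, bd, be, cd, ce
  2-simplices (6): abd, abe, acd, ace, bcd, bce

so the chain groups are C_0 ≅ Z^5, C_1 ≅ Z^9, C_2 ≅ Z^6.

Boundary ∂_1: C_1 → C_0 is given by ∂[p,q] = [q] − [p]. For instance
  ∂ce = e − c.
The resulting 5×9 matrix has rank 4, and its Smith normal form has invariant factors (1,1,1,1).

The boundary map ∂_2: C_2 → C_1 maps a triangle to the signed sum of its edges. For instance
  ∂bcd = cd − bd + bc,
  ∂ace = ce − ae + ac.
The resulting 9×6 matrix has rank 5, and its Smith normal form has invariant factors (1,1,1,1,1).

Reading off H_k = ker ∂_k / im ∂_{k+1}:

  H_0: rank C_0 − rank ∂_1 = 5 − 4 = 1, and the invariant factors of ∂_1 are all 1, so H_0 ≅ Z.
  H_1: rank ker ∂_1 − rank ∂_2 = (9 − 4) − 5 = 0, and the invariant factors of ∂_2 are all 1, so H_1 ≅ 0.
  H_2: rank ker ∂_2 − rank ∂_3 = (6 − 5) − 0 = 1, and there is no ∂_3, so H_2 ≅ Z.

As a check, the Euler characteristic is 5 − 9 + 6 = 2, which agrees with 1 − 0 + 1 = 2.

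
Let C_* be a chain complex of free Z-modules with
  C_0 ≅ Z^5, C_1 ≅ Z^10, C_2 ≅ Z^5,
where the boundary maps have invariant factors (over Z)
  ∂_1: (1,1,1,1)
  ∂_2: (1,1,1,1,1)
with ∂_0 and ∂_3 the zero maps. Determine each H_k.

H_0: b_0 = 5 − 0 − 4 = 1; torsion from ∂_1 factors > 1: none. So H_0 = Z.
H_1: b_1 = 10 − 4 − 5 = 1; torsion from ∂_2 factors > 1: none. So H_1 = Z.
H_2: b_2 = 5 − 5 − 0 = 0; torsion from ∂_3 factors > 1: none. So H_2 = 0.

H_0 = Z,  H_1 = Z,  H_2 = 0.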